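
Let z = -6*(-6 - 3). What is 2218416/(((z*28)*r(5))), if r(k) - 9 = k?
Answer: 46217/441 ≈ 104.80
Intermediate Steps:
z = 54 (z = -6*(-9) = 54)
r(k) = 9 + k
2218416/(((z*28)*r(5))) = 2218416/(((54*28)*(9 + 5))) = 2218416/((1512*14)) = 2218416/21168 = 2218416*(1/21168) = 46217/441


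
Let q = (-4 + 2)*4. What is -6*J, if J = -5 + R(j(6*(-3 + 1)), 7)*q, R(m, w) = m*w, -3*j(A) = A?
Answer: 1374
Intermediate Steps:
j(A) = -A/3
q = -8 (q = -2*4 = -8)
J = -229 (J = -5 + (-2*(-3 + 1)*7)*(-8) = -5 + (-2*(-2)*7)*(-8) = -5 + (-⅓*(-12)*7)*(-8) = -5 + (4*7)*(-8) = -5 + 28*(-8) = -5 - 224 = -229)
-6*J = -6*(-229) = 1374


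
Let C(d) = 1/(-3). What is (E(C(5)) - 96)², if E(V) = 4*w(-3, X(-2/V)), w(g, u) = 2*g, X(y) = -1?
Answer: 14400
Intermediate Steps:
C(d) = -⅓
E(V) = -24 (E(V) = 4*(2*(-3)) = 4*(-6) = -24)
(E(C(5)) - 96)² = (-24 - 96)² = (-120)² = 14400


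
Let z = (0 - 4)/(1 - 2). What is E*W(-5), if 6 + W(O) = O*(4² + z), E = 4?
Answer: -424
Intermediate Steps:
z = 4 (z = -4/(-1) = -4*(-1) = 4)
W(O) = -6 + 20*O (W(O) = -6 + O*(4² + 4) = -6 + O*(16 + 4) = -6 + O*20 = -6 + 20*O)
E*W(-5) = 4*(-6 + 20*(-5)) = 4*(-6 - 100) = 4*(-106) = -424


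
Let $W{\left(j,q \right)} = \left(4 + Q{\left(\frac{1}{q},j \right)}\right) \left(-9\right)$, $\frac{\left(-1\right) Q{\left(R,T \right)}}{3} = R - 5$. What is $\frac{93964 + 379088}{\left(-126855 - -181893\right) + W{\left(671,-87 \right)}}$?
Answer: $\frac{2286418}{265189} \approx 8.6218$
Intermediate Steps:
$Q{\left(R,T \right)} = 15 - 3 R$ ($Q{\left(R,T \right)} = - 3 \left(R - 5\right) = - 3 \left(-5 + R\right) = 15 - 3 R$)
$W{\left(j,q \right)} = -171 + \frac{27}{q}$ ($W{\left(j,q \right)} = \left(4 + \left(15 - \frac{3}{q}\right)\right) \left(-9\right) = \left(19 - \frac{3}{q}\right) \left(-9\right) = -171 + \frac{27}{q}$)
$\frac{93964 + 379088}{\left(-126855 - -181893\right) + W{\left(671,-87 \right)}} = \frac{93964 + 379088}{\left(-126855 - -181893\right) - \left(171 - \frac{27}{-87}\right)} = \frac{473052}{\left(-126855 + 181893\right) + \left(-171 + 27 \left(- \frac{1}{87}\right)\right)} = \frac{473052}{55038 - \frac{4968}{29}} = \frac{473052}{\frac{1591134}{29}} = 473052 \cdot \frac{29}{1591134} = \frac{2286418}{265189}$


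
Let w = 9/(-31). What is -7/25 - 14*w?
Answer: 2933/775 ≈ 3.7845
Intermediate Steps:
w = -9/31 (w = 9*(-1/31) = -9/31 ≈ -0.29032)
-7/25 - 14*w = -7/25 - 14*(-9/31) = -7*1/25 + 126/31 = -7/25 + 126/31 = 2933/775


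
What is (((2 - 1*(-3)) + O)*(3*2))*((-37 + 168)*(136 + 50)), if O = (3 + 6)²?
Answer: 12572856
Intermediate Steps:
O = 81 (O = 9² = 81)
(((2 - 1*(-3)) + O)*(3*2))*((-37 + 168)*(136 + 50)) = (((2 - 1*(-3)) + 81)*(3*2))*((-37 + 168)*(136 + 50)) = (((2 + 3) + 81)*6)*(131*186) = ((5 + 81)*6)*24366 = (86*6)*24366 = 516*24366 = 12572856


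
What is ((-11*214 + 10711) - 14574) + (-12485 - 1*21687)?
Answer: -40389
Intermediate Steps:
((-11*214 + 10711) - 14574) + (-12485 - 1*21687) = ((-2354 + 10711) - 14574) + (-12485 - 21687) = (8357 - 14574) - 34172 = -6217 - 34172 = -40389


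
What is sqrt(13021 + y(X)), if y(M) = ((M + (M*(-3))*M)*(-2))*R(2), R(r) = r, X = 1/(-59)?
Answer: 3*sqrt(5036261)/59 ≈ 114.11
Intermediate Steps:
X = -1/59 ≈ -0.016949
y(M) = -4*M + 12*M**2 (y(M) = ((M + (M*(-3))*M)*(-2))*2 = ((M + (-3*M)*M)*(-2))*2 = ((M - 3*M**2)*(-2))*2 = (-2*M + 6*M**2)*2 = -4*M + 12*M**2)
sqrt(13021 + y(X)) = sqrt(13021 + 4*(-1/59)*(-1 + 3*(-1/59))) = sqrt(13021 + 4*(-1/59)*(-1 - 3/59)) = sqrt(13021 + 4*(-1/59)*(-62/59)) = sqrt(13021 + 248/3481) = sqrt(45326349/3481) = 3*sqrt(5036261)/59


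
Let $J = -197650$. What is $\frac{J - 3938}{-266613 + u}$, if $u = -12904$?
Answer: $\frac{201588}{279517} \approx 0.7212$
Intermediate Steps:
$\frac{J - 3938}{-266613 + u} = \frac{-197650 - 3938}{-266613 - 12904} = - \frac{201588}{-279517} = \left(-201588\right) \left(- \frac{1}{279517}\right) = \frac{201588}{279517}$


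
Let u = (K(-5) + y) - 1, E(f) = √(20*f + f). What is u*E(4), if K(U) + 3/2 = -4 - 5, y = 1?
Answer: -21*√21 ≈ -96.234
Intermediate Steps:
E(f) = √21*√f (E(f) = √(21*f) = √21*√f)
K(U) = -21/2 (K(U) = -3/2 + (-4 - 5) = -3/2 - 9 = -21/2)
u = -21/2 (u = (-21/2 + 1) - 1 = -19/2 - 1 = -21/2 ≈ -10.500)
u*E(4) = -21*√21*√4/2 = -21*√21*2/2 = -21*√21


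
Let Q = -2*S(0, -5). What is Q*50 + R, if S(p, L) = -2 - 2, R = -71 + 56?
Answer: 385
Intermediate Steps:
R = -15
S(p, L) = -4
Q = 8 (Q = -2*(-4) = 8)
Q*50 + R = 8*50 - 15 = 400 - 15 = 385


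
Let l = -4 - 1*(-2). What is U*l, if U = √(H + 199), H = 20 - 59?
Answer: -8*√10 ≈ -25.298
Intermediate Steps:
H = -39
l = -2 (l = -4 + 2 = -2)
U = 4*√10 (U = √(-39 + 199) = √160 = 4*√10 ≈ 12.649)
U*l = (4*√10)*(-2) = -8*√10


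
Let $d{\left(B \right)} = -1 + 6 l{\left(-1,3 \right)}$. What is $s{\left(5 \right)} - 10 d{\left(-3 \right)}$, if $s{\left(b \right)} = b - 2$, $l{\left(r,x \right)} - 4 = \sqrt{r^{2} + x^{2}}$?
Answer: $-227 - 60 \sqrt{10} \approx -416.74$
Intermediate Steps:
$l{\left(r,x \right)} = 4 + \sqrt{r^{2} + x^{2}}$
$s{\left(b \right)} = -2 + b$
$d{\left(B \right)} = 23 + 6 \sqrt{10}$ ($d{\left(B \right)} = -1 + 6 \left(4 + \sqrt{\left(-1\right)^{2} + 3^{2}}\right) = -1 + 6 \left(4 + \sqrt{1 + 9}\right) = -1 + 6 \left(4 + \sqrt{10}\right) = -1 + \left(24 + 6 \sqrt{10}\right) = 23 + 6 \sqrt{10}$)
$s{\left(5 \right)} - 10 d{\left(-3 \right)} = \left(-2 + 5\right) - 10 \left(23 + 6 \sqrt{10}\right) = 3 - \left(230 + 60 \sqrt{10}\right) = -227 - 60 \sqrt{10}$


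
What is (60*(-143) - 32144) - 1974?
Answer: -42698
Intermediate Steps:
(60*(-143) - 32144) - 1974 = (-8580 - 32144) - 1974 = -40724 - 1974 = -42698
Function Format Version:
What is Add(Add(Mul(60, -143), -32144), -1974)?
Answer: -42698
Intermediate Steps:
Add(Add(Mul(60, -143), -32144), -1974) = Add(Add(-8580, -32144), -1974) = Add(-40724, -1974) = -42698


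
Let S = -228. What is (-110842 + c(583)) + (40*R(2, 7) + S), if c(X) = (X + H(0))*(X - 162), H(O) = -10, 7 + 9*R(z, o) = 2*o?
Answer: 1171747/9 ≈ 1.3019e+5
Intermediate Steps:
R(z, o) = -7/9 + 2*o/9 (R(z, o) = -7/9 + (2*o)/9 = -7/9 + 2*o/9)
c(X) = (-162 + X)*(-10 + X) (c(X) = (X - 10)*(X - 162) = (-10 + X)*(-162 + X) = (-162 + X)*(-10 + X))
(-110842 + c(583)) + (40*R(2, 7) + S) = (-110842 + (1620 + 583² - 172*583)) + (40*(-7/9 + (2/9)*7) - 228) = (-110842 + (1620 + 339889 - 100276)) + (40*(-7/9 + 14/9) - 228) = (-110842 + 241233) + (40*(7/9) - 228) = 130391 + (280/9 - 228) = 130391 - 1772/9 = 1171747/9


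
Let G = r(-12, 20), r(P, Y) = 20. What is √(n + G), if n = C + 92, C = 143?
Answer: √255 ≈ 15.969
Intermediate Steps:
G = 20
n = 235 (n = 143 + 92 = 235)
√(n + G) = √(235 + 20) = √255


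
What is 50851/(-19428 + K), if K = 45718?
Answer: 50851/26290 ≈ 1.9342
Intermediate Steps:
50851/(-19428 + K) = 50851/(-19428 + 45718) = 50851/26290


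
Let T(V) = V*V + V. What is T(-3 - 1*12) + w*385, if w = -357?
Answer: -137235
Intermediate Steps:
T(V) = V + V² (T(V) = V² + V = V + V²)
T(-3 - 1*12) + w*385 = (-3 - 1*12)*(1 + (-3 - 1*12)) - 357*385 = (-3 - 12)*(1 + (-3 - 12)) - 137445 = -15*(1 - 15) - 137445 = -15*(-14) - 137445 = 210 - 137445 = -137235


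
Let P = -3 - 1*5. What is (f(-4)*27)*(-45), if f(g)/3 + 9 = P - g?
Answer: 47385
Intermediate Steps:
P = -8 (P = -3 - 5 = -8)
f(g) = -51 - 3*g (f(g) = -27 + 3*(-8 - g) = -27 + (-24 - 3*g) = -51 - 3*g)
(f(-4)*27)*(-45) = ((-51 - 3*(-4))*27)*(-45) = ((-51 + 12)*27)*(-45) = -39*27*(-45) = -1053*(-45) = 47385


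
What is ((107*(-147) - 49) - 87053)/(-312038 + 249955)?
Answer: 102831/62083 ≈ 1.6563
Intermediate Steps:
((107*(-147) - 49) - 87053)/(-312038 + 249955) = ((-15729 - 49) - 87053)/(-62083) = (-15778 - 87053)*(-1/62083) = -102831*(-1/62083) = 102831/62083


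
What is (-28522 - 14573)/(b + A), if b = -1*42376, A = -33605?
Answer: 14365/25327 ≈ 0.56718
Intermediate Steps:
b = -42376
(-28522 - 14573)/(b + A) = (-28522 - 14573)/(-42376 - 33605) = -43095/(-75981) = -43095*(-1/75981) = 14365/25327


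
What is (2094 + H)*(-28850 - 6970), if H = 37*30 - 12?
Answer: -114337440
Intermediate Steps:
H = 1098 (H = 1110 - 12 = 1098)
(2094 + H)*(-28850 - 6970) = (2094 + 1098)*(-28850 - 6970) = 3192*(-35820) = -114337440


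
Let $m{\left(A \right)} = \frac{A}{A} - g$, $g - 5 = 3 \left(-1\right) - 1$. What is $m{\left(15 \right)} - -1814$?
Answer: $1814$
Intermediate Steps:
$g = 1$ ($g = 5 + \left(3 \left(-1\right) - 1\right) = 5 - 4 = 1$)
$m{\left(A \right)} = 0$ ($m{\left(A \right)} = \frac{A}{A} - 1 = 1 - 1 = 0$)
$m{\left(15 \right)} - -1814 = 0 - -1814 = 0 + 1814 = 1814$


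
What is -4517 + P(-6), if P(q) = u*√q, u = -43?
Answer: -4517 - 43*I*√6 ≈ -4517.0 - 105.33*I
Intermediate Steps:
P(q) = -43*√q
-4517 + P(-6) = -4517 - 43*I*√6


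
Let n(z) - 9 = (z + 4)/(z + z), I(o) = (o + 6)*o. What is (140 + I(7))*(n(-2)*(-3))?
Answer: -11781/2 ≈ -5890.5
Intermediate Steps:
I(o) = o*(6 + o) (I(o) = (6 + o)*o = o*(6 + o))
n(z) = 9 + (4 + z)/(2*z) (n(z) = 9 + (z + 4)/(z + z) = 9 + (4 + z)/((2*z)) = 9 + (4 + z)*(1/(2*z)) = 9 + (4 + z)/(2*z))
(140 + I(7))*(n(-2)*(-3)) = (140 + 7*(6 + 7))*((19/2 + 2/(-2))*(-3)) = (140 + 7*13)*((19/2 + 2*(-½))*(-3)) = (140 + 91)*((19/2 - 1)*(-3)) = 231*((17/2)*(-3)) = 231*(-51/2) = -11781/2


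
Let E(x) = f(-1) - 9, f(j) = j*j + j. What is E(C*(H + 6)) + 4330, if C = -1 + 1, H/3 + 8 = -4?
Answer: 4321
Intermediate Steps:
H = -36 (H = -24 + 3*(-4) = -24 - 12 = -36)
f(j) = j + j**2 (f(j) = j**2 + j = j + j**2)
C = 0
E(x) = -9 (E(x) = -(1 - 1) - 9 = -1*0 - 9 = 0 - 9 = -9)
E(C*(H + 6)) + 4330 = -9 + 4330 = 4321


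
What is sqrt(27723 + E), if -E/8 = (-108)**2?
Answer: I*sqrt(65589) ≈ 256.1*I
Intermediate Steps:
E = -93312 (E = -8*(-108)**2 = -8*11664 = -93312)
sqrt(27723 + E) = sqrt(27723 - 93312) = sqrt(-65589) = I*sqrt(65589)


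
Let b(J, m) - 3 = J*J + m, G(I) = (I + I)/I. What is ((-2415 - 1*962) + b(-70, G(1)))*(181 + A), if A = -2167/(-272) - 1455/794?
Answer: 3859636893/13498 ≈ 2.8594e+5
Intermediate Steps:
A = 662419/107984 (A = -2167*(-1/272) - 1455*1/794 = 2167/272 - 1455/794 = 662419/107984 ≈ 6.1344)
G(I) = 2 (G(I) = (2*I)/I = 2)
b(J, m) = 3 + m + J² (b(J, m) = 3 + (J*J + m) = 3 + (J² + m) = 3 + (m + J²) = 3 + m + J²)
((-2415 - 1*962) + b(-70, G(1)))*(181 + A) = ((-2415 - 1*962) + (3 + 2 + (-70)²))*(181 + 662419/107984) = ((-2415 - 962) + (3 + 2 + 4900))*(20207523/107984) = (-3377 + 4905)*(20207523/107984) = 1528*(20207523/107984) = 3859636893/13498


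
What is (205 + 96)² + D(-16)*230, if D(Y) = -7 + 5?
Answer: 90141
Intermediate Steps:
D(Y) = -2
(205 + 96)² + D(-16)*230 = (205 + 96)² - 2*230 = 301² - 460 = 90601 - 460 = 90141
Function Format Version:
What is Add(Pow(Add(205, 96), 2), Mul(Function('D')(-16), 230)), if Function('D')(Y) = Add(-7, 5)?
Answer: 90141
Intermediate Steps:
Function('D')(Y) = -2
Add(Pow(Add(205, 96), 2), Mul(Function('D')(-16), 230)) = Add(Pow(Add(205, 96), 2), Mul(-2, 230)) = Add(Pow(301, 2), -460) = Add(90601, -460) = 90141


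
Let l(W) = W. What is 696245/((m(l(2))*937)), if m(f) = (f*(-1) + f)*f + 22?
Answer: 63295/1874 ≈ 33.775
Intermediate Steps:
m(f) = 22 (m(f) = (-f + f)*f + 22 = 0*f + 22 = 0 + 22 = 22)
696245/((m(l(2))*937)) = 696245/((22*937)) = 696245/20614 = 696245*(1/20614) = 63295/1874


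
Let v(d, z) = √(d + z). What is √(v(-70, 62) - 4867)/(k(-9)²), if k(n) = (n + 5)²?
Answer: √(-4867 + 2*I*√2)/256 ≈ 7.9185e-5 + 0.27252*I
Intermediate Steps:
k(n) = (5 + n)²
√(v(-70, 62) - 4867)/(k(-9)²) = √(√(-70 + 62) - 4867)/(((5 - 9)²)²) = √(√(-8) - 4867)/(((-4)²)²) = √(2*I*√2 - 4867)/(16²) = √(-4867 + 2*I*√2)/256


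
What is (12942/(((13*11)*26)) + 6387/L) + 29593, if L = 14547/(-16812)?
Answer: 15404044070/693407 ≈ 22215.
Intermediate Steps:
L = -4849/5604 (L = 14547*(-1/16812) = -4849/5604 ≈ -0.86527)
(12942/(((13*11)*26)) + 6387/L) + 29593 = (12942/(((13*11)*26)) + 6387/(-4849/5604)) + 29593 = (12942/((143*26)) + 6387*(-5604/4849)) + 29593 = (12942/3718 - 35792748/4849) + 29593 = (12942*(1/3718) - 35792748/4849) + 29593 = (6471/1859 - 35792748/4849) + 29593 = -5115949281/693407 + 29593 = 15404044070/693407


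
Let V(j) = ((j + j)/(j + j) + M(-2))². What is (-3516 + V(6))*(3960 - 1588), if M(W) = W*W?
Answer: -8280652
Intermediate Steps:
M(W) = W²
V(j) = 25 (V(j) = ((j + j)/(j + j) + (-2)²)² = ((2*j)/((2*j)) + 4)² = ((2*j)*(1/(2*j)) + 4)² = (1 + 4)² = 5² = 25)
(-3516 + V(6))*(3960 - 1588) = (-3516 + 25)*(3960 - 1588) = -3491*2372 = -8280652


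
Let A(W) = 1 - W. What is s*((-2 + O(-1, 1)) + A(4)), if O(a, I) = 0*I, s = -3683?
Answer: 18415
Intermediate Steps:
O(a, I) = 0
s*((-2 + O(-1, 1)) + A(4)) = -3683*((-2 + 0) + (1 - 1*4)) = -3683*(-2 + (1 - 4)) = -3683*(-2 - 3) = -3683*(-5) = 18415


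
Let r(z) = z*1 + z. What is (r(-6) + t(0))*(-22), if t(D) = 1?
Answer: 242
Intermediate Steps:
r(z) = 2*z (r(z) = z + z = 2*z)
(r(-6) + t(0))*(-22) = (2*(-6) + 1)*(-22) = (-12 + 1)*(-22) = -11*(-22) = 242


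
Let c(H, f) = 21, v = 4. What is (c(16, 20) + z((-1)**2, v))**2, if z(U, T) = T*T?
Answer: 1369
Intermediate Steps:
z(U, T) = T**2
(c(16, 20) + z((-1)**2, v))**2 = (21 + 4**2)**2 = (21 + 16)**2 = 37**2 = 1369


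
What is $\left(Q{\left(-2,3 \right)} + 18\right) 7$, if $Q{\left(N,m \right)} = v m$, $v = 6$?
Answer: $252$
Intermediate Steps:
$Q{\left(N,m \right)} = 6 m$
$\left(Q{\left(-2,3 \right)} + 18\right) 7 = \left(6 \cdot 3 + 18\right) 7 = \left(18 + 18\right) 7 = 36 \cdot 7 = 252$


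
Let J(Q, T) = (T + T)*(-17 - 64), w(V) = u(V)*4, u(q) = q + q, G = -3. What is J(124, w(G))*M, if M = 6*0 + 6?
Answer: 23328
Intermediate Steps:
u(q) = 2*q
w(V) = 8*V (w(V) = (2*V)*4 = 8*V)
J(Q, T) = -162*T (J(Q, T) = (2*T)*(-81) = -162*T)
M = 6 (M = 0 + 6 = 6)
J(124, w(G))*M = -1296*(-3)*6 = -162*(-24)*6 = 3888*6 = 23328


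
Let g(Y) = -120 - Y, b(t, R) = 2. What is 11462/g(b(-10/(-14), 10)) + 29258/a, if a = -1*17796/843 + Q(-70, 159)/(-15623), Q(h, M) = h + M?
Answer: -8366379654989/5654739345 ≈ -1479.5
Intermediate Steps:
Q(h, M) = M + h
a = -92700645/4390063 (a = -1*17796/843 + (159 - 70)/(-15623) = -17796*1/843 + 89*(-1/15623) = -5932/281 - 89/15623 = -92700645/4390063 ≈ -21.116)
11462/g(b(-10/(-14), 10)) + 29258/a = 11462/(-120 - 1*2) + 29258/(-92700645/4390063) = 11462/(-120 - 2) + 29258*(-4390063/92700645) = 11462/(-122) - 128444463254/92700645 = 11462*(-1/122) - 128444463254/92700645 = -5731/61 - 128444463254/92700645 = -8366379654989/5654739345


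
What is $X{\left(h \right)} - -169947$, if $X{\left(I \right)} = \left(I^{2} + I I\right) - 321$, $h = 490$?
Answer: $649826$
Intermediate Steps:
$X{\left(I \right)} = -321 + 2 I^{2}$ ($X{\left(I \right)} = \left(I^{2} + I^{2}\right) - 321 = 2 I^{2} - 321 = -321 + 2 I^{2}$)
$X{\left(h \right)} - -169947 = \left(-321 + 2 \cdot 490^{2}\right) - -169947 = \left(-321 + 2 \cdot 240100\right) + 169947 = \left(-321 + 480200\right) + 169947 = 479879 + 169947 = 649826$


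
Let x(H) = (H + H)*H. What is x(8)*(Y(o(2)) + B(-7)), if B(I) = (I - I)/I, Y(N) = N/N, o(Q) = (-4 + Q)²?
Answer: 128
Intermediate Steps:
Y(N) = 1
x(H) = 2*H² (x(H) = (2*H)*H = 2*H²)
B(I) = 0 (B(I) = 0/I = 0)
x(8)*(Y(o(2)) + B(-7)) = (2*8²)*(1 + 0) = (2*64)*1 = 128*1 = 128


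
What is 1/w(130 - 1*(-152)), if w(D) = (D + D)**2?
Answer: 1/318096 ≈ 3.1437e-6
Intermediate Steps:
w(D) = 4*D**2 (w(D) = (2*D)**2 = 4*D**2)
1/w(130 - 1*(-152)) = 1/(4*(130 - 1*(-152))**2) = 1/(4*(130 + 152)**2) = 1/(4*282**2) = 1/(4*79524) = 1/318096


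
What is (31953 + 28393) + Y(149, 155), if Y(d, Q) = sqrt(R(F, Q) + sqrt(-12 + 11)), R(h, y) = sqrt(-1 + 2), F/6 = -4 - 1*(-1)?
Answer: 60346 + sqrt(1 + I) ≈ 60347.0 + 0.45509*I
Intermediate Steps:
F = -18 (F = 6*(-4 - 1*(-1)) = 6*(-4 + 1) = 6*(-3) = -18)
R(h, y) = 1 (R(h, y) = sqrt(1) = 1)
Y(d, Q) = sqrt(1 + I) (Y(d, Q) = sqrt(1 + sqrt(-12 + 11)) = sqrt(1 + sqrt(-1)) = sqrt(1 + I))
(31953 + 28393) + Y(149, 155) = (31953 + 28393) + sqrt(1 + I) = 60346 + sqrt(1 + I)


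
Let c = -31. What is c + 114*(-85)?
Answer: -9721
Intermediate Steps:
c + 114*(-85) = -31 + 114*(-85) = -31 - 9690 = -9721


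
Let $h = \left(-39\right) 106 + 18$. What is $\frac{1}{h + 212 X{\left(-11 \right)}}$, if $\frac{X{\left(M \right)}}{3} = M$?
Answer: $- \frac{1}{11112} \approx -8.9993 \cdot 10^{-5}$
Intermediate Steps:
$h = -4116$ ($h = -4134 + 18 = -4116$)
$X{\left(M \right)} = 3 M$
$\frac{1}{h + 212 X{\left(-11 \right)}} = \frac{1}{-4116 + 212 \cdot 3 \left(-11\right)} = \frac{1}{-4116 + 212 \left(-33\right)} = \frac{1}{-4116 - 6996} = \frac{1}{-11112} = - \frac{1}{11112}$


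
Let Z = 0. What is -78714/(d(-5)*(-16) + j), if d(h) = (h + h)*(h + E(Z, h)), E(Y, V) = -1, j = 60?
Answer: 4373/50 ≈ 87.460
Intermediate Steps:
d(h) = 2*h*(-1 + h) (d(h) = (h + h)*(h - 1) = (2*h)*(-1 + h) = 2*h*(-1 + h))
-78714/(d(-5)*(-16) + j) = -78714/((2*(-5)*(-1 - 5))*(-16) + 60) = -78714/((2*(-5)*(-6))*(-16) + 60) = -78714/(60*(-16) + 60) = -78714/(-960 + 60) = -78714/(-900) = -78714*(-1/900) = 4373/50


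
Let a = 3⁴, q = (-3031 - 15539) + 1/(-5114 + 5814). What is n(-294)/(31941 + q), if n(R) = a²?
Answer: 4592700/9359701 ≈ 0.49069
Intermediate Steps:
q = -12998999/700 (q = -18570 + 1/700 = -12998999/700 ≈ -18570.)
a = 81
n(R) = 6561 (n(R) = 81² = 6561)
n(-294)/(31941 + q) = 6561/(31941 - 12998999/700) = 6561/(9359701/700) = 6561*(700/9359701) = 4592700/9359701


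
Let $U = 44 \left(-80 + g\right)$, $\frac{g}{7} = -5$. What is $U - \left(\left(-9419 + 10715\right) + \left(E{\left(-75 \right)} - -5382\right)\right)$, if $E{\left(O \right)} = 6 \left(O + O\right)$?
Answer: $-10838$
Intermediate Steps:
$g = -35$ ($g = 7 \left(-5\right) = -35$)
$E{\left(O \right)} = 12 O$ ($E{\left(O \right)} = 6 \cdot 2 O = 12 O$)
$U = -5060$ ($U = 44 \left(-80 - 35\right) = 44 \left(-115\right) = -5060$)
$U - \left(\left(-9419 + 10715\right) + \left(E{\left(-75 \right)} - -5382\right)\right) = -5060 - \left(\left(-9419 + 10715\right) + \left(12 \left(-75\right) - -5382\right)\right) = -5060 - \left(1296 + \left(-900 + 5382\right)\right) = -5060 - \left(1296 + 4482\right) = -5060 - 5778 = -10838$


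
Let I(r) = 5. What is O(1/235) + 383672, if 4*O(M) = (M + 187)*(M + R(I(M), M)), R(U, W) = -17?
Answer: 21144406119/55225 ≈ 3.8288e+5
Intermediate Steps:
O(M) = (-17 + M)*(187 + M)/4 (O(M) = ((M + 187)*(M - 17))/4 = ((187 + M)*(-17 + M))/4 = ((-17 + M)*(187 + M))/4 = (-17 + M)*(187 + M)/4)
O(1/235) + 383672 = (-3179/4 + (1/235)**2/4 + (85/2)/235) + 383672 = (-3179/4 + (1/235)**2/4 + (85/2)*(1/235)) + 383672 = (-3179/4 + (1/4)*(1/55225) + 17/94) + 383672 = (-3179/4 + 1/220900 + 17/94) + 383672 = -43880081/55225 + 383672 = 21144406119/55225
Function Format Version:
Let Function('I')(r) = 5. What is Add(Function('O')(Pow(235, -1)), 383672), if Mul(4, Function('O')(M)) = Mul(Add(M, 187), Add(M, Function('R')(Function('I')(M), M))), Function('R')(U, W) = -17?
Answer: Rational(21144406119, 55225) ≈ 3.8288e+5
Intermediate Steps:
Function('O')(M) = Mul(Rational(1, 4), Add(-17, M), Add(187, M)) (Function('O')(M) = Mul(Rational(1, 4), Mul(Add(M, 187), Add(M, -17))) = Mul(Rational(1, 4), Mul(Add(187, M), Add(-17, M))) = Mul(Rational(1, 4), Mul(Add(-17, M), Add(187, M))) = Mul(Rational(1, 4), Add(-17, M), Add(187, M)))
Add(Function('O')(Pow(235, -1)), 383672) = Add(Add(Rational(-3179, 4), Mul(Rational(1, 4), Pow(Pow(235, -1), 2)), Mul(Rational(85, 2), Pow(235, -1))), 383672) = Add(Add(Rational(-3179, 4), Mul(Rational(1, 4), Pow(Rational(1, 235), 2)), Mul(Rational(85, 2), Rational(1, 235))), 383672) = Add(Add(Rational(-3179, 4), Mul(Rational(1, 4), Rational(1, 55225)), Rational(17, 94)), 383672) = Add(Add(Rational(-3179, 4), Rational(1, 220900), Rational(17, 94)), 383672) = Add(Rational(-43880081, 55225), 383672) = Rational(21144406119, 55225)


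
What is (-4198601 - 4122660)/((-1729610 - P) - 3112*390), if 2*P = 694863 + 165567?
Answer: 8321261/3373505 ≈ 2.4667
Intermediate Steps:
P = 430215 (P = (694863 + 165567)/2 = (1/2)*860430 = 430215)
(-4198601 - 4122660)/((-1729610 - P) - 3112*390) = (-4198601 - 4122660)/((-1729610 - 1*430215) - 3112*390) = -8321261/((-1729610 - 430215) - 1213680) = -8321261/(-2159825 - 1213680) = -8321261/(-3373505) = -8321261*(-1/3373505) = 8321261/3373505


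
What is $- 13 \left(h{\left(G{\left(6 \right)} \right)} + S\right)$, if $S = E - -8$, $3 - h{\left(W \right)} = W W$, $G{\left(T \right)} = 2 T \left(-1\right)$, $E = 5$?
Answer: $1664$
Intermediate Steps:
$G{\left(T \right)} = - 2 T$
$h{\left(W \right)} = 3 - W^{2}$ ($h{\left(W \right)} = 3 - W W = 3 - W^{2}$)
$S = 13$ ($S = 5 - -8 = 5 + 8 = 13$)
$- 13 \left(h{\left(G{\left(6 \right)} \right)} + S\right) = - 13 \left(\left(3 - \left(\left(-2\right) 6\right)^{2}\right) + 13\right) = - 13 \left(\left(3 - \left(-12\right)^{2}\right) + 13\right) = - 13 \left(\left(3 - 144\right) + 13\right) = - 13 \left(-141 + 13\right) = \left(-13\right) \left(-128\right) = 1664$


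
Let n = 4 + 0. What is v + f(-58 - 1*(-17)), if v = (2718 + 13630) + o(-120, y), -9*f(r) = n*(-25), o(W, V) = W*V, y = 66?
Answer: 75952/9 ≈ 8439.1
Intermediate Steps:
n = 4
o(W, V) = V*W
f(r) = 100/9 (f(r) = -4*(-25)/9 = -⅑*(-100) = 100/9)
v = 8428 (v = (2718 + 13630) + 66*(-120) = 16348 - 7920 = 8428)
v + f(-58 - 1*(-17)) = 8428 + 100/9 = 75952/9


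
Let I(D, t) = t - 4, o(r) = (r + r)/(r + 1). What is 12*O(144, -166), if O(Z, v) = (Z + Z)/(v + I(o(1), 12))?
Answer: -1728/79 ≈ -21.873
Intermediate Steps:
o(r) = 2*r/(1 + r) (o(r) = (2*r)/(1 + r) = 2*r/(1 + r))
I(D, t) = -4 + t
O(Z, v) = 2*Z/(8 + v) (O(Z, v) = (Z + Z)/(v + (-4 + 12)) = (2*Z)/(v + 8) = (2*Z)/(8 + v) = 2*Z/(8 + v))
12*O(144, -166) = 12*(2*144/(8 - 166)) = 12*(2*144/(-158)) = 12*(2*144*(-1/158)) = 12*(-144/79) = -1728/79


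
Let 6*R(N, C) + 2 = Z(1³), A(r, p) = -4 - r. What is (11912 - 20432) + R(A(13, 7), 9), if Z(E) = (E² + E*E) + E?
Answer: -51119/6 ≈ -8519.8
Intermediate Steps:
Z(E) = E + 2*E² (Z(E) = (E² + E²) + E = 2*E² + E = E + 2*E²)
R(N, C) = ⅙ (R(N, C) = -⅓ + (1³*(1 + 2*1³))/6 = -⅓ + (1*(1 + 2*1))/6 = -⅓ + (1*(1 + 2))/6 = -⅓ + (1*3)/6 = -⅓ + (⅙)*3 = -⅓ + ½ = ⅙)
(11912 - 20432) + R(A(13, 7), 9) = (11912 - 20432) + ⅙ = -8520 + ⅙ = -51119/6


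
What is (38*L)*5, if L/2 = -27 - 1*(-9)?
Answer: -6840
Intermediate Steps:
L = -36 (L = 2*(-27 - 1*(-9)) = 2*(-27 + 9) = 2*(-18) = -36)
(38*L)*5 = (38*(-36))*5 = -1368*5 = -6840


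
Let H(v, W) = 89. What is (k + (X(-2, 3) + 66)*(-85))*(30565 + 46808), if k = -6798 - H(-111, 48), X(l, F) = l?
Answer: -953776971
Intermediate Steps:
k = -6887 (k = -6798 - 1*89 = -6798 - 89 = -6887)
(k + (X(-2, 3) + 66)*(-85))*(30565 + 46808) = (-6887 + (-2 + 66)*(-85))*(30565 + 46808) = (-6887 + 64*(-85))*77373 = (-6887 - 5440)*77373 = -12327*77373 = -953776971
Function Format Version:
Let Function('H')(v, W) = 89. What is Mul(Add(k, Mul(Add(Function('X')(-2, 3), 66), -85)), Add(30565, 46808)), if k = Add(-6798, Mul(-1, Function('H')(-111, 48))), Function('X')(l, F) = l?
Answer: -953776971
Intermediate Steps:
k = -6887 (k = Add(-6798, Mul(-1, 89)) = Add(-6798, -89) = -6887)
Mul(Add(k, Mul(Add(Function('X')(-2, 3), 66), -85)), Add(30565, 46808)) = Mul(Add(-6887, Mul(Add(-2, 66), -85)), Add(30565, 46808)) = Mul(Add(-6887, Mul(64, -85)), 77373) = Mul(Add(-6887, -5440), 77373) = Mul(-12327, 77373) = -953776971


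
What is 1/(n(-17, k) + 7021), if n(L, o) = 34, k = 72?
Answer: 1/7055 ≈ 0.00014174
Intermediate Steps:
1/(n(-17, k) + 7021) = 1/(34 + 7021) = 1/7055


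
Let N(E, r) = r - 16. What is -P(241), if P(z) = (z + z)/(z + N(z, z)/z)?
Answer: -58081/29153 ≈ -1.9923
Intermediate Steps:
N(E, r) = -16 + r
P(z) = 2*z/(z + (-16 + z)/z) (P(z) = (z + z)/(z + (-16 + z)/z) = (2*z)/(z + (-16 + z)/z) = 2*z/(z + (-16 + z)/z))
-P(241) = -2*241²/(-16 + 241 + 241²) = -2*58081/(-16 + 241 + 58081) = -2*58081/58306 = -1*58081/29153 = -58081/29153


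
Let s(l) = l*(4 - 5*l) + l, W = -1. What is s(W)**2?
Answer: 100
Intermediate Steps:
s(l) = l + l*(4 - 5*l)
s(W)**2 = (5*(-1)*(1 - 1*(-1)))**2 = (5*(-1)*(1 + 1))**2 = (5*(-1)*2)**2 = (-10)**2 = 100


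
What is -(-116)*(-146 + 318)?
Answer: 19952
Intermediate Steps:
-(-116)*(-146 + 318) = -(-116)*172 = -1*(-19952) = 19952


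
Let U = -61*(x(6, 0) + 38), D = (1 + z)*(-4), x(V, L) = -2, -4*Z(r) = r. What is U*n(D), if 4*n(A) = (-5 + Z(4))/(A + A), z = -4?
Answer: 549/4 ≈ 137.25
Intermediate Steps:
Z(r) = -r/4
D = 12 (D = (1 - 4)*(-4) = -3*(-4) = 12)
n(A) = -3/(4*A) (n(A) = ((-5 - ¼*4)/(A + A))/4 = ((-5 - 1)/((2*A)))/4 = (-3/A)/4 = -3/(4*A))
U = -2196 (U = -61*(-2 + 38) = -61*36 = -2196)
U*n(D) = -(-1647)/12 = -2196*(-1/16) = 549/4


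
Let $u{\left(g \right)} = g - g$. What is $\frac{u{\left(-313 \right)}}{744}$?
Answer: $0$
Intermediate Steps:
$u{\left(g \right)} = 0$
$\frac{u{\left(-313 \right)}}{744} = \frac{0}{744} = 0 \cdot \frac{1}{744} = 0$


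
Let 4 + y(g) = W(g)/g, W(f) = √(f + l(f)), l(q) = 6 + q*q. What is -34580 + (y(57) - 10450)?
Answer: -45034 + 4*√23/19 ≈ -45033.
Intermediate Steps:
l(q) = 6 + q²
W(f) = √(6 + f + f²) (W(f) = √(f + (6 + f²)) = √(6 + f + f²))
y(g) = -4 + √(6 + g + g²)/g
-34580 + (y(57) - 10450) = -34580 + ((-4 + √(6 + 57 + 57²)/57) - 10450) = -34580 + ((-4 + √(6 + 57 + 3249)/57) - 10450) = -34580 + ((-4 + √3312/57) - 10450) = -34580 + ((-4 + (12*√23)/57) - 10450) = -34580 + ((-4 + 4*√23/19) - 10450) = -34580 + (-10454 + 4*√23/19) = -45034 + 4*√23/19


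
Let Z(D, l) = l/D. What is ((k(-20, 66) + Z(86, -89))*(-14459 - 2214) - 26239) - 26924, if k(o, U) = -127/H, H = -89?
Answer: -456945275/7654 ≈ -59700.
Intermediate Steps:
k(o, U) = 127/89 (k(o, U) = -127/(-89) = -127*(-1/89) = 127/89)
((k(-20, 66) + Z(86, -89))*(-14459 - 2214) - 26239) - 26924 = ((127/89 - 89/86)*(-14459 - 2214) - 26239) - 26924 = ((127/89 - 89*1/86)*(-16673) - 26239) - 26924 = ((127/89 - 89/86)*(-16673) - 26239) - 26924 = ((3001/7654)*(-16673) - 26239) - 26924 = (-50035673/7654 - 26239) - 26924 = -250868979/7654 - 26924 = -456945275/7654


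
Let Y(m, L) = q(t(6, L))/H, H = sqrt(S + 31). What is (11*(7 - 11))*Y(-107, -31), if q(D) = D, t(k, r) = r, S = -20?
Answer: 124*sqrt(11) ≈ 411.26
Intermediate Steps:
H = sqrt(11) (H = sqrt(-20 + 31) = sqrt(11) ≈ 3.3166)
Y(m, L) = L*sqrt(11)/11 (Y(m, L) = L/(sqrt(11)) = L*(sqrt(11)/11) = L*sqrt(11)/11)
(11*(7 - 11))*Y(-107, -31) = (11*(7 - 11))*((1/11)*(-31)*sqrt(11)) = (11*(-4))*(-31*sqrt(11)/11) = -(-124)*sqrt(11) = 124*sqrt(11)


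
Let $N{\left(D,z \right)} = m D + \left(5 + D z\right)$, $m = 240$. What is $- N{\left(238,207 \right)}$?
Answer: $-106391$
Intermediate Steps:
$N{\left(D,z \right)} = 5 + 240 D + D z$ ($N{\left(D,z \right)} = 240 D + \left(5 + D z\right) = 5 + 240 D + D z$)
$- N{\left(238,207 \right)} = - (5 + 240 \cdot 238 + 238 \cdot 207) = - (5 + 57120 + 49266) = \left(-1\right) 106391 = -106391$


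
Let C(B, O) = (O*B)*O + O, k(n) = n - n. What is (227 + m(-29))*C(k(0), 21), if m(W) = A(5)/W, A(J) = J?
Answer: 138138/29 ≈ 4763.4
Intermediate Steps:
k(n) = 0
m(W) = 5/W
C(B, O) = O + B*O² (C(B, O) = (B*O)*O + O = B*O² + O = O + B*O²)
(227 + m(-29))*C(k(0), 21) = (227 + 5/(-29))*(21*(1 + 0*21)) = (227 + 5*(-1/29))*(21*(1 + 0)) = (227 - 5/29)*(21*1) = (6578/29)*21 = 138138/29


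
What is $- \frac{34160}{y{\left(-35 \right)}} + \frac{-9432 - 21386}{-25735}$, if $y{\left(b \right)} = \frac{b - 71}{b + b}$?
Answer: $- \frac{30767132646}{1363955} \approx -22557.0$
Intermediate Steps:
$y{\left(b \right)} = \frac{-71 + b}{2 b}$
$- \frac{34160}{y{\left(-35 \right)}} + \frac{-9432 - 21386}{-25735} = - \frac{34160}{\frac{1}{2} \frac{1}{-35} \left(-71 - 35\right)} + \frac{-9432 - 21386}{-25735} = - \frac{34160}{\frac{1}{2} \left(- \frac{1}{35}\right) \left(-106\right)} - - \frac{30818}{25735} = - \frac{34160}{\frac{53}{35}} + \frac{30818}{25735} = \left(-34160\right) \frac{35}{53} + \frac{30818}{25735} = - \frac{1195600}{53} + \frac{30818}{25735} = - \frac{30767132646}{1363955}$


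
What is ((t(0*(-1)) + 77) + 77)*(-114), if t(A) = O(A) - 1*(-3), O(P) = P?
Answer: -17898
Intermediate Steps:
t(A) = 3 + A (t(A) = A - 1*(-3) = A + 3 = 3 + A)
((t(0*(-1)) + 77) + 77)*(-114) = (((3 + 0*(-1)) + 77) + 77)*(-114) = (((3 + 0) + 77) + 77)*(-114) = ((3 + 77) + 77)*(-114) = (80 + 77)*(-114) = 157*(-114) = -17898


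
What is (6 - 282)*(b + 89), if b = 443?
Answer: -146832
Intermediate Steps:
(6 - 282)*(b + 89) = (6 - 282)*(443 + 89) = -276*532 = -146832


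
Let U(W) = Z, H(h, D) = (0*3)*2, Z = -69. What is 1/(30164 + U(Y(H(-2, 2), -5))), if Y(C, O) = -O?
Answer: 1/30095 ≈ 3.3228e-5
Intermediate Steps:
H(h, D) = 0 (H(h, D) = 0*2 = 0)
U(W) = -69
1/(30164 + U(Y(H(-2, 2), -5))) = 1/(30164 - 69) = 1/30095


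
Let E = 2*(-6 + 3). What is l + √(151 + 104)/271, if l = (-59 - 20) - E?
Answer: -73 + √255/271 ≈ -72.941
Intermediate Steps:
E = -6 (E = 2*(-3) = -6)
l = -73 (l = (-59 - 20) - 1*(-6) = -79 + 6 = -73)
l + √(151 + 104)/271 = -73 + √(151 + 104)/271 = -73 + √255*(1/271) = -73 + √255/271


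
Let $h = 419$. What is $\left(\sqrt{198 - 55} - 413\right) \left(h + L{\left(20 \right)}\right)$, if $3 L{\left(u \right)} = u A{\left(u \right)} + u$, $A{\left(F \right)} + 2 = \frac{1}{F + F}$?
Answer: $- \frac{340725}{2} + \frac{825 \sqrt{143}}{2} \approx -1.6543 \cdot 10^{5}$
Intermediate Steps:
$A{\left(F \right)} = -2 + \frac{1}{2 F}$ ($A{\left(F \right)} = -2 + \frac{1}{F + F} = -2 + \frac{1}{2 F}$)
$L{\left(u \right)} = \frac{u}{3} + \frac{u \left(-2 + \frac{1}{2 u}\right)}{3}$ ($L{\left(u \right)} = \frac{u \left(-2 + \frac{1}{2 u}\right) + u}{3} = \frac{u + u \left(-2 + \frac{1}{2 u}\right)}{3} = \frac{u}{3} + \frac{u \left(-2 + \frac{1}{2 u}\right)}{3}$)
$\left(\sqrt{198 - 55} - 413\right) \left(h + L{\left(20 \right)}\right) = \left(\sqrt{198 - 55} - 413\right) \left(419 + \left(\frac{1}{6} - \frac{20}{3}\right)\right) = \left(\sqrt{143} - 413\right) \left(419 + \left(\frac{1}{6} - \frac{20}{3}\right)\right) = \left(-413 + \sqrt{143}\right) \left(419 - \frac{13}{2}\right) = \left(-413 + \sqrt{143}\right) \frac{825}{2} = - \frac{340725}{2} + \frac{825 \sqrt{143}}{2}$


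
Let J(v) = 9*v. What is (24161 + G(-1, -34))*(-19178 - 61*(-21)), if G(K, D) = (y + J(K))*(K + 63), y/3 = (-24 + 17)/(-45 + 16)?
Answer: -12273565733/29 ≈ -4.2323e+8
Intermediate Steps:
y = 21/29 (y = 3*((-24 + 17)/(-45 + 16)) = 3*(-7/(-29)) = 3*(-7*(-1/29)) = 3*(7/29) = 21/29 ≈ 0.72414)
G(K, D) = (63 + K)*(21/29 + 9*K) (G(K, D) = (21/29 + 9*K)*(K + 63) = (21/29 + 9*K)*(63 + K) = (63 + K)*(21/29 + 9*K))
(24161 + G(-1, -34))*(-19178 - 61*(-21)) = (24161 + (1323/29 + 9*(-1)² + (16464/29)*(-1)))*(-19178 - 61*(-21)) = (24161 + (1323/29 + 9*1 - 16464/29))*(-19178 + 1281) = (24161 + (1323/29 + 9 - 16464/29))*(-17897) = (24161 - 14880/29)*(-17897) = (685789/29)*(-17897) = -12273565733/29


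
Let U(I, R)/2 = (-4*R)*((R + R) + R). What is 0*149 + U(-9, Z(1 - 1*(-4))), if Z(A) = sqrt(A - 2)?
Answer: -72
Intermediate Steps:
Z(A) = sqrt(-2 + A)
U(I, R) = -24*R**2 (U(I, R) = 2*((-4*R)*((R + R) + R)) = 2*((-4*R)*(2*R + R)) = 2*((-4*R)*(3*R)) = 2*(-12*R**2) = -24*R**2)
0*149 + U(-9, Z(1 - 1*(-4))) = 0*149 - (-24 + 96) = 0 - 24*(sqrt(-2 + (1 + 4)))**2 = 0 - 24*(sqrt(-2 + 5))**2 = 0 - 24*(sqrt(3))**2 = 0 - 24*3 = 0 - 72 = -72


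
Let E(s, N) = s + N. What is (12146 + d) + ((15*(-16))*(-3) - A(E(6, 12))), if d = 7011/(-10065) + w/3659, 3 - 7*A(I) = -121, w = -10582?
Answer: 1103765565559/85931615 ≈ 12845.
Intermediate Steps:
E(s, N) = N + s
A(I) = 124/7 (A(I) = 3/7 - ⅐*(-121) = 3/7 + 121/7 = 124/7)
d = -44053693/12275945 (d = 7011/(-10065) - 10582/3659 = 7011*(-1/10065) - 10582*1/3659 = -2337/3355 - 10582/3659 = -44053693/12275945 ≈ -3.5886)
(12146 + d) + ((15*(-16))*(-3) - A(E(6, 12))) = (12146 - 44053693/12275945) + ((15*(-16))*(-3) - 1*124/7) = 149059574277/12275945 + (-240*(-3) - 124/7) = 149059574277/12275945 + (720 - 124/7) = 149059574277/12275945 + 4916/7 = 1103765565559/85931615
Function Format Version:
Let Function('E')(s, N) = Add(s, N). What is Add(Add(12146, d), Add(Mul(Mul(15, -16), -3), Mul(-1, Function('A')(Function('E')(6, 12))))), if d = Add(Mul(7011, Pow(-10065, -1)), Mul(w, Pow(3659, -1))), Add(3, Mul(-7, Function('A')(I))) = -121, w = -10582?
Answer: Rational(1103765565559, 85931615) ≈ 12845.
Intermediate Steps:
Function('E')(s, N) = Add(N, s)
Function('A')(I) = Rational(124, 7) (Function('A')(I) = Add(Rational(3, 7), Mul(Rational(-1, 7), -121)) = Add(Rational(3, 7), Rational(121, 7)) = Rational(124, 7))
d = Rational(-44053693, 12275945) (d = Add(Mul(7011, Pow(-10065, -1)), Mul(-10582, Pow(3659, -1))) = Add(Mul(7011, Rational(-1, 10065)), Mul(-10582, Rational(1, 3659))) = Add(Rational(-2337, 3355), Rational(-10582, 3659)) = Rational(-44053693, 12275945) ≈ -3.5886)
Add(Add(12146, d), Add(Mul(Mul(15, -16), -3), Mul(-1, Function('A')(Function('E')(6, 12))))) = Add(Add(12146, Rational(-44053693, 12275945)), Add(Mul(Mul(15, -16), -3), Mul(-1, Rational(124, 7)))) = Add(Rational(149059574277, 12275945), Add(Mul(-240, -3), Rational(-124, 7))) = Add(Rational(149059574277, 12275945), Add(720, Rational(-124, 7))) = Add(Rational(149059574277, 12275945), Rational(4916, 7)) = Rational(1103765565559, 85931615)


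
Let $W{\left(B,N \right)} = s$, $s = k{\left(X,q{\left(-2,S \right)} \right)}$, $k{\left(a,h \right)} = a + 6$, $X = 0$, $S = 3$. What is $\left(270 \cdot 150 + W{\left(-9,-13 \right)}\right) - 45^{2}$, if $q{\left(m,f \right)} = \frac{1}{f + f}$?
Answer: $38481$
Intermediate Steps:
$q{\left(m,f \right)} = \frac{1}{2 f}$
$k{\left(a,h \right)} = 6 + a$
$s = 6$ ($s = 6 + 0 = 6$)
$W{\left(B,N \right)} = 6$
$\left(270 \cdot 150 + W{\left(-9,-13 \right)}\right) - 45^{2} = \left(270 \cdot 150 + 6\right) - 45^{2} = \left(40500 + 6\right) - 2025 = 40506 - 2025 = 38481$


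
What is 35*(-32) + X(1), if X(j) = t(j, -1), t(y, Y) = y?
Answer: -1119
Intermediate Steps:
X(j) = j
35*(-32) + X(1) = 35*(-32) + 1 = -1120 + 1 = -1119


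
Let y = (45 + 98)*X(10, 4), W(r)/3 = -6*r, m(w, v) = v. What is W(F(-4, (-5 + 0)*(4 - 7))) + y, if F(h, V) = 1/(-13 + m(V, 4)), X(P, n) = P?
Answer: 1432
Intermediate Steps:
F(h, V) = -⅑ (F(h, V) = 1/(-13 + 4) = 1/(-9) = -⅑)
W(r) = -18*r (W(r) = 3*(-6*r) = -18*r)
y = 1430 (y = (45 + 98)*10 = 143*10 = 1430)
W(F(-4, (-5 + 0)*(4 - 7))) + y = -18*(-⅑) + 1430 = 2 + 1430 = 1432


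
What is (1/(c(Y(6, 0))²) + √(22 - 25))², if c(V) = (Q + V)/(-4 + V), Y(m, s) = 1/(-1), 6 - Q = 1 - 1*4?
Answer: -11663/4096 + 25*I*√3/32 ≈ -2.8474 + 1.3532*I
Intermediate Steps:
Q = 9 (Q = 6 - (1 - 1*4) = 6 - (1 - 4) = 6 - 1*(-3) = 6 + 3 = 9)
Y(m, s) = -1
c(V) = (9 + V)/(-4 + V)
(1/(c(Y(6, 0))²) + √(22 - 25))² = (1/(((9 - 1)/(-4 - 1))²) + √(22 - 25))² = (1/((8/(-5))²) + √(-3))² = (1/((-⅕*8)²) + I*√3)² = (1/((-8/5)²) + I*√3)² = (1/(64/25) + I*√3)² = (25/64 + I*√3)²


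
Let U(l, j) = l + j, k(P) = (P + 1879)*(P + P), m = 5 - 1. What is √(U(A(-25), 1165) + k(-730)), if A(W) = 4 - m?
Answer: 5*I*√67055 ≈ 1294.8*I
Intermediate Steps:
m = 4
A(W) = 0 (A(W) = 4 - 1*4 = 4 - 4 = 0)
k(P) = 2*P*(1879 + P) (k(P) = (1879 + P)*(2*P) = 2*P*(1879 + P))
U(l, j) = j + l
√(U(A(-25), 1165) + k(-730)) = √((1165 + 0) + 2*(-730)*(1879 - 730)) = √(1165 + 2*(-730)*1149) = √(1165 - 1677540) = √(-1676375) = 5*I*√67055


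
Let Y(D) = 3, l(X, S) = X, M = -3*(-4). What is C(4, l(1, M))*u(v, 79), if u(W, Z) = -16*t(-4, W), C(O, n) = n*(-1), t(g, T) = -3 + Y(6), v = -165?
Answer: 0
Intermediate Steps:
M = 12
t(g, T) = 0 (t(g, T) = -3 + 3 = 0)
C(O, n) = -n
u(W, Z) = 0 (u(W, Z) = -16*0 = 0)
C(4, l(1, M))*u(v, 79) = -1*1*0 = -1*0 = 0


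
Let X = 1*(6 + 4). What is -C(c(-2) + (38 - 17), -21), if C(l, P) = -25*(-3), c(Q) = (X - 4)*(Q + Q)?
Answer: -75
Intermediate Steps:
X = 10 (X = 1*10 = 10)
c(Q) = 12*Q (c(Q) = (10 - 4)*(Q + Q) = 6*(2*Q) = 12*Q)
C(l, P) = 75
-C(c(-2) + (38 - 17), -21) = -1*75 = -75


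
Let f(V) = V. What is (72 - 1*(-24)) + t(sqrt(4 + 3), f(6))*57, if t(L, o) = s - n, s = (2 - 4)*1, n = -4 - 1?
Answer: 267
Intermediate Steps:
n = -5
s = -2 (s = -2*1 = -2)
t(L, o) = 3 (t(L, o) = -2 - 1*(-5) = -2 + 5 = 3)
(72 - 1*(-24)) + t(sqrt(4 + 3), f(6))*57 = (72 - 1*(-24)) + 3*57 = (72 + 24) + 171 = 96 + 171 = 267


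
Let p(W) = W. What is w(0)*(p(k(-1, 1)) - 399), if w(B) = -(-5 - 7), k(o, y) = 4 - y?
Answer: -4752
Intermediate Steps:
w(B) = 12 (w(B) = -1*(-12) = 12)
w(0)*(p(k(-1, 1)) - 399) = 12*((4 - 1*1) - 399) = 12*((4 - 1) - 399) = 12*(3 - 399) = 12*(-396) = -4752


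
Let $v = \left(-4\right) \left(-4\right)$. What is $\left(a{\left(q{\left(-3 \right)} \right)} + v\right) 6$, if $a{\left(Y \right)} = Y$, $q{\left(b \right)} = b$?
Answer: $78$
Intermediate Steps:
$v = 16$
$\left(a{\left(q{\left(-3 \right)} \right)} + v\right) 6 = \left(-3 + 16\right) 6 = 13 \cdot 6 = 78$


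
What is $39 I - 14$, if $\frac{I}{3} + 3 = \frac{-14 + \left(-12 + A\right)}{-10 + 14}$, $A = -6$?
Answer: $-1301$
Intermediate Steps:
$I = -33$ ($I = -9 + 3 \frac{-14 - 18}{-10 + 14} = -9 + 3 \frac{-14 - 18}{4} = -9 + 3 \left(\left(-32\right) \frac{1}{4}\right) = -9 + 3 \left(-8\right) = -9 - 24 = -33$)
$39 I - 14 = 39 \left(-33\right) - 14 = -1287 - 14 = -1301$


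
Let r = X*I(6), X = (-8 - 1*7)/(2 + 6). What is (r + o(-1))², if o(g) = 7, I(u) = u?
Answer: 289/16 ≈ 18.063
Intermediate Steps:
X = -15/8 (X = (-8 - 7)/8 = -15*⅛ = -15/8 ≈ -1.8750)
r = -45/4 (r = -15/8*6 = -45/4 ≈ -11.250)
(r + o(-1))² = (-45/4 + 7)² = (-17/4)² = 289/16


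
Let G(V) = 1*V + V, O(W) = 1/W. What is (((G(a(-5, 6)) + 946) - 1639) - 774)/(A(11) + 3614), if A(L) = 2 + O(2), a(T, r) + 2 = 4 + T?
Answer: -982/2411 ≈ -0.40730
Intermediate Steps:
a(T, r) = 2 + T (a(T, r) = -2 + (4 + T) = 2 + T)
G(V) = 2*V (G(V) = V + V = 2*V)
A(L) = 5/2 (A(L) = 2 + 1/2 = 2 + ½ = 5/2)
(((G(a(-5, 6)) + 946) - 1639) - 774)/(A(11) + 3614) = (((2*(2 - 5) + 946) - 1639) - 774)/(5/2 + 3614) = (((2*(-3) + 946) - 1639) - 774)/(7233/2) = (((-6 + 946) - 1639) - 774)*(2/7233) = ((940 - 1639) - 774)*(2/7233) = (-699 - 774)*(2/7233) = -1473*2/7233 = -982/2411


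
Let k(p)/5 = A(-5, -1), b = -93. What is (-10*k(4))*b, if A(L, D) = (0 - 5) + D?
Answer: -27900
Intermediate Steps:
A(L, D) = -5 + D
k(p) = -30 (k(p) = 5*(-5 - 1) = 5*(-6) = -30)
(-10*k(4))*b = -10*(-30)*(-93) = 300*(-93) = -27900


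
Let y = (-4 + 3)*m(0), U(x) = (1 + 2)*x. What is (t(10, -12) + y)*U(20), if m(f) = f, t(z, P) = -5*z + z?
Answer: -2400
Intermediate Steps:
t(z, P) = -4*z
U(x) = 3*x
y = 0 (y = (-4 + 3)*0 = -1*0 = 0)
(t(10, -12) + y)*U(20) = (-4*10 + 0)*(3*20) = (-40 + 0)*60 = -40*60 = -2400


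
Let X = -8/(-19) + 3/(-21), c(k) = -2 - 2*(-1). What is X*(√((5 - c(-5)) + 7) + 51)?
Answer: 1887/133 + 74*√3/133 ≈ 15.152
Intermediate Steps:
c(k) = 0 (c(k) = -2 + 2 = 0)
X = 37/133 (X = -8*(-1/19) + 3*(-1/21) = 8/19 - ⅐ = 37/133 ≈ 0.27820)
X*(√((5 - c(-5)) + 7) + 51) = 37*(√((5 - 1*0) + 7) + 51)/133 = 37*(√((5 + 0) + 7) + 51)/133 = 37*(√(5 + 7) + 51)/133 = 37*(√12 + 51)/133 = 37*(2*√3 + 51)/133 = 37*(51 + 2*√3)/133 = 1887/133 + 74*√3/133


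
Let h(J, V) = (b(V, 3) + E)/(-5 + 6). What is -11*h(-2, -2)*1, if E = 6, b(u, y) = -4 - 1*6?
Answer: 44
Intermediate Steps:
b(u, y) = -10 (b(u, y) = -4 - 6 = -10)
h(J, V) = -4 (h(J, V) = (-10 + 6)/(-5 + 6) = -4/1 = -4*1 = -4)
-11*h(-2, -2)*1 = -11*(-4)*1 = 44*1 = 44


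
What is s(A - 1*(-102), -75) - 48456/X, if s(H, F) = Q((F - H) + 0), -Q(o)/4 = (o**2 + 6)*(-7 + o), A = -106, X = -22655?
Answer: 35674061376/22655 ≈ 1.5747e+6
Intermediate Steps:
Q(o) = -4*(-7 + o)*(6 + o**2) (Q(o) = -4*(o**2 + 6)*(-7 + o) = -4*(6 + o**2)*(-7 + o) = -4*(-7 + o)*(6 + o**2))
s(H, F) = 168 - 24*F - 4*(F - H)**3 + 24*H + 28*(F - H)**2 (s(H, F) = 168 - 24*((F - H) + 0) - 4*((F - H) + 0)**3 + 28*((F - H) + 0)**2 = 168 - 24*(F - H) - 4*(F - H)**3 + 28*(F - H)**2 = 168 + (-24*F + 24*H) - 4*(F - H)**3 + 28*(F - H)**2 = 168 - 24*F - 4*(F - H)**3 + 24*H + 28*(F - H)**2)
s(A - 1*(-102), -75) - 48456/X = (168 - 24*(-75) - 4*(-75 - (-106 - 1*(-102)))**3 + 24*(-106 - 1*(-102)) + 28*(-75 - (-106 - 1*(-102)))**2) - 48456/(-22655) = (168 + 1800 - 4*(-75 - (-106 + 102))**3 + 24*(-106 + 102) + 28*(-75 - (-106 + 102))**2) - 48456*(-1)/22655 = (168 + 1800 - 4*(-75 - 1*(-4))**3 + 24*(-4) + 28*(-75 - 1*(-4))**2) - 1*(-48456/22655) = (168 + 1800 - 4*(-75 + 4)**3 - 96 + 28*(-75 + 4)**2) + 48456/22655 = (168 + 1800 - 4*(-71)**3 - 96 + 28*(-71)**2) + 48456/22655 = (168 + 1800 - 4*(-357911) - 96 + 28*5041) + 48456/22655 = (168 + 1800 + 1431644 - 96 + 141148) + 48456/22655 = 1574664 + 48456/22655 = 35674061376/22655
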